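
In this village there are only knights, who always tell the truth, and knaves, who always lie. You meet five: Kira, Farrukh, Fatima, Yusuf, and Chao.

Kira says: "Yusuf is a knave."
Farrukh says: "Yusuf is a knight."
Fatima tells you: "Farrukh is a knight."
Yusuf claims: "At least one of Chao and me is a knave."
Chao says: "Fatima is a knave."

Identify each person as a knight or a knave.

Kira: knave, Farrukh: knight, Fatima: knight, Yusuf: knight, Chao: knave

Consider Kira. Suppose Kira is a knight.
Then no assignment of the remaining roles makes every statement match its speaker's type — contradiction.
So Kira is a knave.
Consider Farrukh. Suppose Farrukh is a knave.
Then no assignment of the remaining roles makes every statement match its speaker's type — contradiction.
So Farrukh is a knight.
With that fixed, Fatima's statement is true, so Fatima is a knight.
With that fixed, Chao's statement is false, so Chao is a knave.
With that fixed, Yusuf's statement is true, so Yusuf is a knight.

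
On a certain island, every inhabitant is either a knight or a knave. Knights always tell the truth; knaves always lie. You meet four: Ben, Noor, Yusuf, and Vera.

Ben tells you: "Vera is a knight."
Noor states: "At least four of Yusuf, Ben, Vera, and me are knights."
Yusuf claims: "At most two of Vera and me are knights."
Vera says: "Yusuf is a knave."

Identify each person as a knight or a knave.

Regardless of anyone's role, Yusuf's statement is true, so Yusuf is a knight.
With that fixed, Vera's statement is false, so Vera is a knave.
With that fixed, Ben's statement is false, so Ben is a knave.
With that fixed, Noor's statement is false, so Noor is a knave.

Ben: knave, Noor: knave, Yusuf: knight, Vera: knave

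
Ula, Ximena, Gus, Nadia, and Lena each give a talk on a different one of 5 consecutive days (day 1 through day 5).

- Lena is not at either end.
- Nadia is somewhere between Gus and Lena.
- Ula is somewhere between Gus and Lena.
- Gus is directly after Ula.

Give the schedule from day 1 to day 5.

Ximena, Lena, Nadia, Ula, Gus

From clue 1: Lena is in {2,3,4}.
From clues 1–2: Nadia is in {2,3,4}.
From clues 1–3: Ximena is in {1,5}.
From clues 1–4: Ximena → day 1, Lena → day 2, Nadia → day 3, Ula → day 4, Gus → day 5.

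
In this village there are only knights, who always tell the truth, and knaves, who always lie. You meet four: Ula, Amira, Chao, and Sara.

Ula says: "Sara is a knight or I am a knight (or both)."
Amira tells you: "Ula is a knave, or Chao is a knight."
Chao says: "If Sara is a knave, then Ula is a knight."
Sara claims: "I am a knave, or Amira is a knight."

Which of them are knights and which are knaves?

Ula: knight, Amira: knight, Chao: knight, Sara: knight

Consider Ula. Suppose Ula is a knave.
Then no assignment of the remaining roles makes every statement match its speaker's type — contradiction.
So Ula is a knight.
With that fixed, Chao's statement is true, so Chao is a knight.
With that fixed, Amira's statement is true, so Amira is a knight.
With that fixed, Sara's statement is true, so Sara is a knight.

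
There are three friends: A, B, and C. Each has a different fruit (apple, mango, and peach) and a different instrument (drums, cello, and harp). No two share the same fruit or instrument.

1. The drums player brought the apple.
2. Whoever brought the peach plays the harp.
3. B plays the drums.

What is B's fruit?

apple

With clues 1–3, mango and peach are impossible for B's fruit.
That leaves apple.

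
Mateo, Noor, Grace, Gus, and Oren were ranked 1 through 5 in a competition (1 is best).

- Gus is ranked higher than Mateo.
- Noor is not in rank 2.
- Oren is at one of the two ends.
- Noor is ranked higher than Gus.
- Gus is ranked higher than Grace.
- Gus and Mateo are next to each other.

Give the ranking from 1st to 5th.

From clue 1: Mateo is in {2,3,4,5}.
From clues 1–3: Oren is in {1,5}.
From clues 1–4: Noor is in {1,3}.
From clues 1–5: Noor → rank 1, Gus → rank 2, Oren → rank 5.
From clues 1–6: Mateo → rank 3, Grace → rank 4.

Noor, Gus, Mateo, Grace, Oren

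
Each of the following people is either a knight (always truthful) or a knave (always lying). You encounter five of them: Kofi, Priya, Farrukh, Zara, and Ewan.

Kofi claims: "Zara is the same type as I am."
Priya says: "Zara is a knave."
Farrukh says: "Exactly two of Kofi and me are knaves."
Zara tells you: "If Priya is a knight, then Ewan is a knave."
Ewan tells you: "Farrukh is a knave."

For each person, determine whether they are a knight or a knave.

Kofi: knight, Priya: knave, Farrukh: knave, Zara: knight, Ewan: knight

Consider Kofi. Suppose Kofi is a knave.
Then whichever role Farrukh has, Farrukh's statement has the wrong truth value — contradiction.
So Kofi is a knight.
With that fixed, Farrukh's statement is false, so Farrukh is a knave.
With that fixed, Ewan's statement is true, so Ewan is a knight.
Consider Priya. Suppose Priya is a knight.
Then no assignment of the remaining roles makes every statement match its speaker's type — contradiction.
So Priya is a knave.
With that fixed, Zara's statement is true, so Zara is a knight.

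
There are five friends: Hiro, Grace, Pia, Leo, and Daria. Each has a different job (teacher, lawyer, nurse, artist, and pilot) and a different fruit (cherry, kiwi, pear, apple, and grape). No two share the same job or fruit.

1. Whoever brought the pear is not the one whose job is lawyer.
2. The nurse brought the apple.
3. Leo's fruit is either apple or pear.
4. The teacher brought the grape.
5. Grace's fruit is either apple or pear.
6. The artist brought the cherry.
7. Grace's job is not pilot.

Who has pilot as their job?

Leo

With clues 1–6, Daria, Hiro, and Pia are impossible for the one with job pilot.
With clues 1–7, Grace is impossible for the one with job pilot.
That leaves Leo.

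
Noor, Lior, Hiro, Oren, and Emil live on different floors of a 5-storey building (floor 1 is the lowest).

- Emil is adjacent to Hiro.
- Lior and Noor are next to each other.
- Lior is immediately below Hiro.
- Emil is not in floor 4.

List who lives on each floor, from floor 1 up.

From clues 1–2: Oren is in {1,3,5}.
From clues 1–3: Noor is in {1,2}.
From clues 1–4: Oren → floor 1, Noor → floor 2, Lior → floor 3, Hiro → floor 4, Emil → floor 5.

Oren, Noor, Lior, Hiro, Emil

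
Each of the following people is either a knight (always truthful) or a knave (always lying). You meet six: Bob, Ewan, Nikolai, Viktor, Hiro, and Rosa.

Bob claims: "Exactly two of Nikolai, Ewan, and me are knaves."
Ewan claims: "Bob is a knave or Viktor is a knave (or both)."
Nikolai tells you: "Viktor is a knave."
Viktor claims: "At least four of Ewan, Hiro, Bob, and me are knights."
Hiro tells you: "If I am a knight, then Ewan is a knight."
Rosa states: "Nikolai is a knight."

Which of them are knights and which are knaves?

Consider Bob. Suppose Bob is a knight.
Then no assignment of the remaining roles makes every statement match its speaker's type — contradiction.
So Bob is a knave.
With that fixed, Ewan's statement is true, so Ewan is a knight.
With that fixed, Viktor's statement is false, so Viktor is a knave.
With that fixed, Hiro's statement is true, so Hiro is a knight.
With that fixed, Nikolai's statement is true, so Nikolai is a knight.
With that fixed, Rosa's statement is true, so Rosa is a knight.

Bob: knave, Ewan: knight, Nikolai: knight, Viktor: knave, Hiro: knight, Rosa: knight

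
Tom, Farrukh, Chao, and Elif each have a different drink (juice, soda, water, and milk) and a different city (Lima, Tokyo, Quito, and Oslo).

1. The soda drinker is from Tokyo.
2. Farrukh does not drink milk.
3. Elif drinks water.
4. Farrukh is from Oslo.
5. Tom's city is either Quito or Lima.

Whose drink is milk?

Tom

With clues 1–2, Farrukh is impossible for the one with drink milk.
With clues 1–3, Elif is impossible for the one with drink milk.
With clues 1–5, Chao is impossible for the one with drink milk.
That leaves Tom.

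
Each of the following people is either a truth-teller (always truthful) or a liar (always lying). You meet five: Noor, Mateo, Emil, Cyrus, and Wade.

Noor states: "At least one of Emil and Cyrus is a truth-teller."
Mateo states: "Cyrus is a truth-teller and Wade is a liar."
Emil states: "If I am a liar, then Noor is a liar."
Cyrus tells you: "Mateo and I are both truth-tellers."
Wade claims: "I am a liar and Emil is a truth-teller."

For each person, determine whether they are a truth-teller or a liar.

Consider Noor. Suppose Noor is a liar.
Then no assignment of the remaining roles makes every statement match its speaker's type — contradiction.
So Noor is a truth-teller.
Consider Mateo. Suppose Mateo is a liar.
Then no assignment of the remaining roles makes every statement match its speaker's type — contradiction.
So Mateo is a truth-teller.
Consider Emil. Suppose Emil is a truth-teller.
Then whichever role Wade has, Wade's statement has the wrong truth value — contradiction.
So Emil is a liar.
With that fixed, Wade's statement is false, so Wade is a liar.
Consider Cyrus. Suppose Cyrus is a liar.
Then Noor's statement comes out false, contradicting Noor being a truth-teller.
So Cyrus is a truth-teller.

Noor: truth-teller, Mateo: truth-teller, Emil: liar, Cyrus: truth-teller, Wade: liar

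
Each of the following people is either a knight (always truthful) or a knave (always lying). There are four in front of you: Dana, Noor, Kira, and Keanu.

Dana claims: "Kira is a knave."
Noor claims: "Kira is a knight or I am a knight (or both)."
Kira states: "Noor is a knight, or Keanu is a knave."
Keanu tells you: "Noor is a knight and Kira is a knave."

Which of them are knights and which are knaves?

Consider Dana. Suppose Dana is a knight.
Then no assignment of the remaining roles makes every statement match its speaker's type — contradiction.
So Dana is a knave.
Consider Noor. Suppose Noor is a knave.
Then no assignment of the remaining roles makes every statement match its speaker's type — contradiction.
So Noor is a knight.
With that fixed, Kira's statement is true, so Kira is a knight.
With that fixed, Keanu's statement is false, so Keanu is a knave.

Dana: knave, Noor: knight, Kira: knight, Keanu: knave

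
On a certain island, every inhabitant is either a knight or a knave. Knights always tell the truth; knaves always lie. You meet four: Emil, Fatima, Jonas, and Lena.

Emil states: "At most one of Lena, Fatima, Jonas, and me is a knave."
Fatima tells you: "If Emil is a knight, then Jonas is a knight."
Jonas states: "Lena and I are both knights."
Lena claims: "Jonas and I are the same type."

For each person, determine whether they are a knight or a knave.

Emil: knight, Fatima: knight, Jonas: knight, Lena: knight

Consider Emil. Suppose Emil is a knave.
Then no assignment of the remaining roles makes every statement match its speaker's type — contradiction.
So Emil is a knight.
Consider Fatima. Suppose Fatima is a knave.
Then no assignment of the remaining roles makes every statement match its speaker's type — contradiction.
So Fatima is a knight.
Consider Jonas. Suppose Jonas is a knave.
Then Fatima's statement comes out false, contradicting Fatima being a knight.
So Jonas is a knight.
Consider Lena. Suppose Lena is a knave.
Then Jonas's statement comes out false, contradicting Jonas being a knight.
So Lena is a knight.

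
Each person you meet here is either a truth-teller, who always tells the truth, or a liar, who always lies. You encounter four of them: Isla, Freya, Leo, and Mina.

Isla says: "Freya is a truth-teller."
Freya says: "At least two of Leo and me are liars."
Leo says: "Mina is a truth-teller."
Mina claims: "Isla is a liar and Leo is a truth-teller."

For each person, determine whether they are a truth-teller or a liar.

Consider Isla. Suppose Isla is a truth-teller.
Then no assignment of the remaining roles makes every statement match its speaker's type — contradiction.
So Isla is a liar.
Consider Freya. Suppose Freya is a truth-teller.
Then Isla's statement comes out true, contradicting Isla being a liar.
So Freya is a liar.
Consider Leo. Suppose Leo is a liar.
Then Freya's statement comes out true, contradicting Freya being a liar.
So Leo is a truth-teller.
With that fixed, Mina's statement is true, so Mina is a truth-teller.

Isla: liar, Freya: liar, Leo: truth-teller, Mina: truth-teller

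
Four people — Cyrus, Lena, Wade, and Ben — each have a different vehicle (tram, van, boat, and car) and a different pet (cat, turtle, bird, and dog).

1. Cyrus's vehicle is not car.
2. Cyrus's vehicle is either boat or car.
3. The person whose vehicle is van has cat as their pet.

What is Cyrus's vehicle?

boat

Clue 1 rules out car for Cyrus's vehicle.
With clues 1–2, tram and van are impossible for Cyrus's vehicle.
That leaves boat.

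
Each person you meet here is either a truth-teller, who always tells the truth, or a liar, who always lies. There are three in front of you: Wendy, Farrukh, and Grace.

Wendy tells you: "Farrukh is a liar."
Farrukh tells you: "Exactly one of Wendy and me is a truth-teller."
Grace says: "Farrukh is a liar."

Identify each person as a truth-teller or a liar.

Wendy: liar, Farrukh: truth-teller, Grace: liar

Consider Wendy. Suppose Wendy is a truth-teller.
Then whichever role Farrukh has, Farrukh's statement has the wrong truth value — contradiction.
So Wendy is a liar.
Consider Farrukh. Suppose Farrukh is a liar.
Then Wendy's statement comes out true, contradicting Wendy being a liar.
So Farrukh is a truth-teller.
With that fixed, Grace's statement is false, so Grace is a liar.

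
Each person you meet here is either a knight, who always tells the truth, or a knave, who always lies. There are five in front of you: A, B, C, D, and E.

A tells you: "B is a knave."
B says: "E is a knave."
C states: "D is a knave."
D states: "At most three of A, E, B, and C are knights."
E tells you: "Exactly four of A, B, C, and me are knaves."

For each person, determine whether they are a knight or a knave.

Consider A. Suppose A is a knight.
Then no assignment of the remaining roles makes every statement match its speaker's type — contradiction.
So A is a knave.
With that fixed, D's statement is true, so D is a knight.
With that fixed, C's statement is false, so C is a knave.
Consider B. Suppose B is a knave.
Then A's statement comes out true, contradicting A being a knave.
So B is a knight.
With that fixed, E's statement is false, so E is a knave.

A: knave, B: knight, C: knave, D: knight, E: knave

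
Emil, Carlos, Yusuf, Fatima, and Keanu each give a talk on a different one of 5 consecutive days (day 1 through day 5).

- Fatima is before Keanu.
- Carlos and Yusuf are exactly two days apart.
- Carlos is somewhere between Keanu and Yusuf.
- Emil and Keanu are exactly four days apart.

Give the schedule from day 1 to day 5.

From clue 1: Fatima is in {1,2,3,4}.
From clues 1–3: Carlos is in {3,4}.
From clues 1–4: Emil → day 1, Yusuf → day 2, Fatima → day 3, Carlos → day 4, Keanu → day 5.

Emil, Yusuf, Fatima, Carlos, Keanu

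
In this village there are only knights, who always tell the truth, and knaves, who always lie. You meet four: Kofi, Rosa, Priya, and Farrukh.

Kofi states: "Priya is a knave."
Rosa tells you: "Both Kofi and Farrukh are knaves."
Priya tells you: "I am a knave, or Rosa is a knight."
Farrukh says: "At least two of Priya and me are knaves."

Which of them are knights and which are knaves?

Kofi: knave, Rosa: knight, Priya: knight, Farrukh: knave

Consider Kofi. Suppose Kofi is a knight.
Then no assignment of the remaining roles makes every statement match its speaker's type — contradiction.
So Kofi is a knave.
Consider Rosa. Suppose Rosa is a knave.
Then whichever role Priya has, Priya's statement has the wrong truth value — contradiction.
So Rosa is a knight.
With that fixed, Priya's statement is true, so Priya is a knight.
With that fixed, Farrukh's statement is false, so Farrukh is a knave.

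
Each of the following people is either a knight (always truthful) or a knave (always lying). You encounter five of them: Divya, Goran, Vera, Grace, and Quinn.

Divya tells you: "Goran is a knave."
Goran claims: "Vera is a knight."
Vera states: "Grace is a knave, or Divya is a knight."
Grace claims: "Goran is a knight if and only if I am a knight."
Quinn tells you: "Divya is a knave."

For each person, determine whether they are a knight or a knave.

Consider Divya. Suppose Divya is a knight.
Then no assignment of the remaining roles makes every statement match its speaker's type — contradiction.
So Divya is a knave.
With that fixed, Quinn's statement is true, so Quinn is a knight.
Consider Goran. Suppose Goran is a knave.
Then Divya's statement comes out true, contradicting Divya being a knave.
So Goran is a knight.
Consider Vera. Suppose Vera is a knave.
Then Goran's statement comes out false, contradicting Goran being a knight.
So Vera is a knight.
Consider Grace. Suppose Grace is a knight.
Then Vera's statement comes out false, contradicting Vera being a knight.
So Grace is a knave.

Divya: knave, Goran: knight, Vera: knight, Grace: knave, Quinn: knight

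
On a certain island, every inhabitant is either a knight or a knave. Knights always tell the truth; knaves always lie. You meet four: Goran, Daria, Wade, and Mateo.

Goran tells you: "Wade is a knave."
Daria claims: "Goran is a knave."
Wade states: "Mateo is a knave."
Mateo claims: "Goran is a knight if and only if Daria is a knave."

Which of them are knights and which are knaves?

Goran: knight, Daria: knave, Wade: knave, Mateo: knight

Consider Goran. Suppose Goran is a knave.
Then no assignment of the remaining roles makes every statement match its speaker's type — contradiction.
So Goran is a knight.
With that fixed, Daria's statement is false, so Daria is a knave.
With that fixed, Mateo's statement is true, so Mateo is a knight.
With that fixed, Wade's statement is false, so Wade is a knave.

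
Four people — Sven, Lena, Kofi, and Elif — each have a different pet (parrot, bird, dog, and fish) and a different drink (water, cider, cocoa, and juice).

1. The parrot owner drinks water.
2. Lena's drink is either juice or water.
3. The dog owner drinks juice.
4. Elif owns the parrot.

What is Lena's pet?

With clues 1–3, bird and fish are impossible for Lena's pet.
With clues 1–4, parrot is impossible for Lena's pet.
That leaves dog.

dog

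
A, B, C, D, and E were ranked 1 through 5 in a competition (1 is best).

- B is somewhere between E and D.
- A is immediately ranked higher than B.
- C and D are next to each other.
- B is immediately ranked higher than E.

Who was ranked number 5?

With clue 1, B is ruled out for rank 5.
With clues 1–2, A is ruled out for rank 5.
With clues 1–4, C and D are ruled out for rank 5.
So rank 5 is E.

E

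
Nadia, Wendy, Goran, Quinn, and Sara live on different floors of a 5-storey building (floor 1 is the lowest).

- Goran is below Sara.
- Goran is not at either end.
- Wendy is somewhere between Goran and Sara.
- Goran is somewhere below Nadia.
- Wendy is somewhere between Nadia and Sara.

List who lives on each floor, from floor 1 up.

Quinn, Goran, Nadia, Wendy, Sara

From clue 1: Goran is in {1,2,3,4}.
From clues 1–2: Goran is in {2,3,4}.
From clues 1–3: Wendy is in {3,4}.
From clues 1–4: Quinn → floor 1, Goran → floor 2.
From clues 1–5: Nadia → floor 3, Wendy → floor 4, Sara → floor 5.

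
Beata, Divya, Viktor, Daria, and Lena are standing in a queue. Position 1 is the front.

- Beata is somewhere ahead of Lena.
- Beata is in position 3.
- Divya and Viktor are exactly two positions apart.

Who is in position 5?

Lena

With clue 1, Beata is ruled out for position 5.
With clues 1–3, Daria, Divya, and Viktor are ruled out for position 5.
So position 5 is Lena.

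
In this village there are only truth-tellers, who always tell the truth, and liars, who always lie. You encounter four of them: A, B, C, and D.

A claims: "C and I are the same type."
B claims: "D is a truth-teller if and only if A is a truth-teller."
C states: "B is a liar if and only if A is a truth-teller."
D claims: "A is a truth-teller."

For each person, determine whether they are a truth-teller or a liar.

A: liar, B: truth-teller, C: truth-teller, D: liar

Consider A. Suppose A is a truth-teller.
Then no assignment of the remaining roles makes every statement match its speaker's type — contradiction.
So A is a liar.
With that fixed, D's statement is false, so D is a liar.
With that fixed, B's statement is true, so B is a truth-teller.
With that fixed, C's statement is true, so C is a truth-teller.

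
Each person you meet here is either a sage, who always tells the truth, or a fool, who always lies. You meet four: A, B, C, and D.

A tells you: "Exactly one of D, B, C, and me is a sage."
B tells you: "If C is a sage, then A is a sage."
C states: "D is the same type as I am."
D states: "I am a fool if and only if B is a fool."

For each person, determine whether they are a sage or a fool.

A: fool, B: sage, C: fool, D: sage

Consider A. Suppose A is a sage.
Then no assignment of the remaining roles makes every statement match its speaker's type — contradiction.
So A is a fool.
Consider B. Suppose B is a fool.
Then whichever role D has, D's statement has the wrong truth value — contradiction.
So B is a sage.
Consider C. Suppose C is a sage.
Then B's statement comes out false, contradicting B being a sage.
So C is a fool.
Consider D. Suppose D is a fool.
Then A's statement comes out true, contradicting A being a fool.
So D is a sage.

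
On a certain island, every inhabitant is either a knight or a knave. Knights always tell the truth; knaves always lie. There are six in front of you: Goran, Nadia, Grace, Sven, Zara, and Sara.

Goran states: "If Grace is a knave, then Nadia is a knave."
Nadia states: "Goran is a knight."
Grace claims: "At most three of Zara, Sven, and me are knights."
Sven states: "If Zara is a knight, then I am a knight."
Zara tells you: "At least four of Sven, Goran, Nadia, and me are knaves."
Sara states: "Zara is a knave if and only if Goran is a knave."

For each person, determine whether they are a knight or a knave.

Regardless of anyone's role, Grace's statement is true, so Grace is a knight.
With that fixed, Goran's statement is true, so Goran is a knight.
With that fixed, Nadia's statement is true, so Nadia is a knight.
With that fixed, Zara's statement is false, so Zara is a knave.
With that fixed, Sara's statement is false, so Sara is a knave.
With that fixed, Sven's statement is true, so Sven is a knight.

Goran: knight, Nadia: knight, Grace: knight, Sven: knight, Zara: knave, Sara: knave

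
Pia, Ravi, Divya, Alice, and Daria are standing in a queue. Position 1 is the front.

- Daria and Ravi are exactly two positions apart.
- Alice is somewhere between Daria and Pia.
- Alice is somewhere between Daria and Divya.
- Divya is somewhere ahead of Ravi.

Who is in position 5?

With clues 1–2, Alice is ruled out for position 5.
With clues 1–3, Ravi is ruled out for position 5.
With clues 1–4, Divya and Pia are ruled out for position 5.
So position 5 is Daria.

Daria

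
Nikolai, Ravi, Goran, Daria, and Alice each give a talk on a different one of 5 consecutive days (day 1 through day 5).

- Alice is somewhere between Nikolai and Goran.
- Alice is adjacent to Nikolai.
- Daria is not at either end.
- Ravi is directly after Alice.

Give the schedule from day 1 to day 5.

Nikolai, Alice, Ravi, Daria, Goran

From clue 1: Alice is in {2,3,4}.
From clues 1–3: Daria is in {2,3,4}.
From clues 1–4: Nikolai → day 1, Alice → day 2, Ravi → day 3, Daria → day 4, Goran → day 5.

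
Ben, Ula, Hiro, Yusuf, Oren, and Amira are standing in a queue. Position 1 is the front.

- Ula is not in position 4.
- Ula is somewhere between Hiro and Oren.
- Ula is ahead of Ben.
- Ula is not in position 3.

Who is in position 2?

With clues 1–3, Ben is ruled out for position 2.
With clues 1–4, Amira, Hiro, Oren, and Yusuf are ruled out for position 2.
So position 2 is Ula.

Ula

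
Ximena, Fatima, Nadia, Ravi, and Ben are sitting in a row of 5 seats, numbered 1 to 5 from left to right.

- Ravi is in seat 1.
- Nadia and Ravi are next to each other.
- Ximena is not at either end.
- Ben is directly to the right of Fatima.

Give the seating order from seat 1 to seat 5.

Ravi, Nadia, Ximena, Fatima, Ben

From clue 1: Ravi → seat 1.
From clues 1–2: Nadia → seat 2.
From clues 1–3: Ximena is in {3,4}.
From clues 1–4: Ximena → seat 3, Fatima → seat 4, Ben → seat 5.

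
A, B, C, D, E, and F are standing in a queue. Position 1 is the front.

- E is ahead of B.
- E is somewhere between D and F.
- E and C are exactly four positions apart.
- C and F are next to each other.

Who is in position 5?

F

With clues 1–2, E is ruled out for position 5.
With clues 1–3, C is ruled out for position 5.
With clues 1–4, A, B, and D are ruled out for position 5.
So position 5 is F.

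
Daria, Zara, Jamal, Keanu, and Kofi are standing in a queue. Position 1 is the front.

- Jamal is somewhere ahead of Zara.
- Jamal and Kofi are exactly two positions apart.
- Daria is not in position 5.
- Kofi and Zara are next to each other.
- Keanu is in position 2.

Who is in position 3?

Jamal

With clues 1–5, Daria, Keanu, Kofi, and Zara are ruled out for position 3.
So position 3 is Jamal.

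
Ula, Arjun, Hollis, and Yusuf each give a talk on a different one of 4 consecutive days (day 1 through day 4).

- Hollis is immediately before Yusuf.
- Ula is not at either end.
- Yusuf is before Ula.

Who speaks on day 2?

Yusuf

With clues 1–2, Arjun and Hollis are ruled out for day 2.
With clues 1–3, Ula is ruled out for day 2.
So day 2 is Yusuf.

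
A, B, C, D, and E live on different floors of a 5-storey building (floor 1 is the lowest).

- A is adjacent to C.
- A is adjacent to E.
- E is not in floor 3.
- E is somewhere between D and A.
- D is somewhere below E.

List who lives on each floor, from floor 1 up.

D, E, A, C, B

From clues 1–2: A is in {2,3,4}.
From clues 1–4: A → floor 3.
From clues 1–5: D → floor 1, E → floor 2, C → floor 4, B → floor 5.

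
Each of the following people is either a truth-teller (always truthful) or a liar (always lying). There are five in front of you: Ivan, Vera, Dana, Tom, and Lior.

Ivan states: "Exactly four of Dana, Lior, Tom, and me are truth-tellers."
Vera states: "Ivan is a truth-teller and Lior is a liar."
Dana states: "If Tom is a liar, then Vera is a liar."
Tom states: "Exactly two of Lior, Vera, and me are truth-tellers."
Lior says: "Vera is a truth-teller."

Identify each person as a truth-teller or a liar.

Consider Ivan. Suppose Ivan is a truth-teller.
Then no assignment of the remaining roles makes every statement match its speaker's type — contradiction.
So Ivan is a liar.
With that fixed, Vera's statement is false, so Vera is a liar.
With that fixed, Dana's statement is true, so Dana is a truth-teller.
With that fixed, Lior's statement is false, so Lior is a liar.
With that fixed, Tom's statement is false, so Tom is a liar.

Ivan: liar, Vera: liar, Dana: truth-teller, Tom: liar, Lior: liar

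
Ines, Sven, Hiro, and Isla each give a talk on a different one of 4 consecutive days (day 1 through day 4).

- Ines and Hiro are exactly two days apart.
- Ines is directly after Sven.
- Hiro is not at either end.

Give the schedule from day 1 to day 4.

From clues 1–2: Ines is in {2,3,4}.
From clues 1–3: Isla → day 1, Hiro → day 2, Sven → day 3, Ines → day 4.

Isla, Hiro, Sven, Ines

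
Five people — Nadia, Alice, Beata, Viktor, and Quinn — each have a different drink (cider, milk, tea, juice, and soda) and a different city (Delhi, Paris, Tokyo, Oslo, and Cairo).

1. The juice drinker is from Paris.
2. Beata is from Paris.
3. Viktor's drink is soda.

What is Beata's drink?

juice

With clues 1–2, cider, milk, soda, and tea are impossible for Beata's drink.
That leaves juice.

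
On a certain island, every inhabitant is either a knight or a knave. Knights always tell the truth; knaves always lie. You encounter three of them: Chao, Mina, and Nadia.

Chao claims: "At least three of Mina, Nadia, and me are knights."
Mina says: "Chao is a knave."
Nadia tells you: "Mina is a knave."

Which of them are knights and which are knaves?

Consider Chao. Suppose Chao is a knight.
Then no assignment of the remaining roles makes every statement match its speaker's type — contradiction.
So Chao is a knave.
With that fixed, Mina's statement is true, so Mina is a knight.
With that fixed, Nadia's statement is false, so Nadia is a knave.

Chao: knave, Mina: knight, Nadia: knave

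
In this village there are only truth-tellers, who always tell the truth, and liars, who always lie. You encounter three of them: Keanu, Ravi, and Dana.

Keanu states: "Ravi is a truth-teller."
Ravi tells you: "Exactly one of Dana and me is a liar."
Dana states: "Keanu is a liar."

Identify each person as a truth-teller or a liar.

Keanu: truth-teller, Ravi: truth-teller, Dana: liar

Consider Keanu. Suppose Keanu is a liar.
Then no assignment of the remaining roles makes every statement match its speaker's type — contradiction.
So Keanu is a truth-teller.
With that fixed, Dana's statement is false, so Dana is a liar.
Consider Ravi. Suppose Ravi is a liar.
Then Keanu's statement comes out false, contradicting Keanu being a truth-teller.
So Ravi is a truth-teller.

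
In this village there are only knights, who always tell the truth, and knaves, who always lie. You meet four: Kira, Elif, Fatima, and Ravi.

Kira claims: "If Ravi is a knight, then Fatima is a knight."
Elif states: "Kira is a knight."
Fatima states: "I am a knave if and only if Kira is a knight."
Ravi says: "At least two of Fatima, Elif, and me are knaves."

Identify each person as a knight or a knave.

Consider Kira. Suppose Kira is a knight.
Then whichever role Fatima has, Fatima's statement has the wrong truth value — contradiction.
So Kira is a knave.
With that fixed, Elif's statement is false, so Elif is a knave.
Consider Fatima. Suppose Fatima is a knight.
Then Kira's statement comes out true, contradicting Kira being a knave.
So Fatima is a knave.
With that fixed, Ravi's statement is true, so Ravi is a knight.

Kira: knave, Elif: knave, Fatima: knave, Ravi: knight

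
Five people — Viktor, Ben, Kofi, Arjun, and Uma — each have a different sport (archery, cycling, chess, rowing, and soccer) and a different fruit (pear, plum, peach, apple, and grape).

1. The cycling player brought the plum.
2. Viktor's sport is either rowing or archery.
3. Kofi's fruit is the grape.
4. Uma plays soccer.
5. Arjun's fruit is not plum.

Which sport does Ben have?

With clues 1–4, soccer is impossible for Ben's sport.
With clues 1–5, archery, chess, and rowing are impossible for Ben's sport.
That leaves cycling.

cycling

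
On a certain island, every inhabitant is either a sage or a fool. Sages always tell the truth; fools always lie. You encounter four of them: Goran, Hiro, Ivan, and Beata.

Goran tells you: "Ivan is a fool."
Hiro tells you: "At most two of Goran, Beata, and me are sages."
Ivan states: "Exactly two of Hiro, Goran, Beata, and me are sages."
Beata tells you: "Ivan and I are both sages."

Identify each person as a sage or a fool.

Goran: fool, Hiro: sage, Ivan: sage, Beata: fool

Consider Goran. Suppose Goran is a sage.
Then no assignment of the remaining roles makes every statement match its speaker's type — contradiction.
So Goran is a fool.
With that fixed, Hiro's statement is true, so Hiro is a sage.
Consider Ivan. Suppose Ivan is a fool.
Then Goran's statement comes out true, contradicting Goran being a fool.
So Ivan is a sage.
Consider Beata. Suppose Beata is a sage.
Then Ivan's statement comes out false, contradicting Ivan being a sage.
So Beata is a fool.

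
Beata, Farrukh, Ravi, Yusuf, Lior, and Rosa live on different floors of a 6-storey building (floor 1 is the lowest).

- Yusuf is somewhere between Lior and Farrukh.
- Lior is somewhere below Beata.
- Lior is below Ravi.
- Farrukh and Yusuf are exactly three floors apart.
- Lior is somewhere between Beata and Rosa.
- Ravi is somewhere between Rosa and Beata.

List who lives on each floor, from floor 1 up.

From clue 1: Yusuf is in {2,3,4,5}.
From clues 1–4: Farrukh is in {5,6}.
From clues 1–5: Rosa → floor 1, Lior → floor 2, Yusuf → floor 3, Farrukh → floor 6.
From clues 1–6: Ravi → floor 4, Beata → floor 5.

Rosa, Lior, Yusuf, Ravi, Beata, Farrukh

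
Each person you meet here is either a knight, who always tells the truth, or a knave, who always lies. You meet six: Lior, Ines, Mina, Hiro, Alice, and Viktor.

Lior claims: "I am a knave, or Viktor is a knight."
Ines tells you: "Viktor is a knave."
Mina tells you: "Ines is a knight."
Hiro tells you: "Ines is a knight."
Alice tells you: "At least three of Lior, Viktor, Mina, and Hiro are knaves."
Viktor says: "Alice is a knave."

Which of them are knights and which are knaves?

Lior: knight, Ines: knave, Mina: knave, Hiro: knave, Alice: knave, Viktor: knight

Consider Lior. Suppose Lior is a knave.
Then Lior's own statement would have to be false, but it can't be — contradiction.
So Lior is a knight.
Consider Ines. Suppose Ines is a knight.
Then no assignment of the remaining roles makes every statement match its speaker's type — contradiction.
So Ines is a knave.
With that fixed, Mina's statement is false, so Mina is a knave.
With that fixed, Hiro's statement is false, so Hiro is a knave.
Consider Alice. Suppose Alice is a knight.
Then no assignment of the remaining roles makes every statement match its speaker's type — contradiction.
So Alice is a knave.
With that fixed, Viktor's statement is true, so Viktor is a knight.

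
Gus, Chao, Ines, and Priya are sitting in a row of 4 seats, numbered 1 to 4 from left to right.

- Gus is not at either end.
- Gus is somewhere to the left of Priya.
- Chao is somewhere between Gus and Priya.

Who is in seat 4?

Priya

With clue 1, Gus is ruled out for seat 4.
With clues 1–3, Chao and Ines are ruled out for seat 4.
So seat 4 is Priya.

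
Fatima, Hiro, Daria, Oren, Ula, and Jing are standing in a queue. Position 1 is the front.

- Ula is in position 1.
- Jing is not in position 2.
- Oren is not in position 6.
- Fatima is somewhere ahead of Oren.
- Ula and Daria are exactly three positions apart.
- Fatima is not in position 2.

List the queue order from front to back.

From clue 1: Ula → position 1.
From clues 1–2: Jing is in {3,4,5,6}.
From clues 1–3: Oren is in {2,3,4,5}.
From clues 1–4: Fatima is in {2,3,4}.
From clues 1–5: Daria → position 4.
From clues 1–6: Hiro → position 2, Fatima → position 3, Oren → position 5, Jing → position 6.

Ula, Hiro, Fatima, Daria, Oren, Jing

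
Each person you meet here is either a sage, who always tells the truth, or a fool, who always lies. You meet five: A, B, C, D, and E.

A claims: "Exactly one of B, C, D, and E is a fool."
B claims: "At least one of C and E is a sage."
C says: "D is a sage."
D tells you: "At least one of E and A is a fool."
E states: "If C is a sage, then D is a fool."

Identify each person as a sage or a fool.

A: sage, B: sage, C: sage, D: sage, E: fool

Consider A. Suppose A is a fool.
Then no assignment of the remaining roles makes every statement match its speaker's type — contradiction.
So A is a sage.
Consider B. Suppose B is a fool.
Then no assignment of the remaining roles makes every statement match its speaker's type — contradiction.
So B is a sage.
Consider C. Suppose C is a fool.
Then no assignment of the remaining roles makes every statement match its speaker's type — contradiction.
So C is a sage.
Consider D. Suppose D is a fool.
Then C's statement comes out false, contradicting C being a sage.
So D is a sage.
With that fixed, E's statement is false, so E is a fool.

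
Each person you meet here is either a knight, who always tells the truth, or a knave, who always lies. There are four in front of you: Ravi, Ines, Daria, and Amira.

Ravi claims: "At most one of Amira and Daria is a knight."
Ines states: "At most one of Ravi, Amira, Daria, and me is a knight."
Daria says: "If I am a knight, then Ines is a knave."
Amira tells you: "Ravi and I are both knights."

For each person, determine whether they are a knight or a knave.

Consider Ravi. Suppose Ravi is a knave.
Then no assignment of the remaining roles makes every statement match its speaker's type — contradiction.
So Ravi is a knight.
Consider Ines. Suppose Ines is a knight.
Then Ines's own statement would have to be true, but it can't be — contradiction.
So Ines is a knave.
With that fixed, Daria's statement is true, so Daria is a knight.
Consider Amira. Suppose Amira is a knight.
Then Ravi's statement comes out false, contradicting Ravi being a knight.
So Amira is a knave.

Ravi: knight, Ines: knave, Daria: knight, Amira: knave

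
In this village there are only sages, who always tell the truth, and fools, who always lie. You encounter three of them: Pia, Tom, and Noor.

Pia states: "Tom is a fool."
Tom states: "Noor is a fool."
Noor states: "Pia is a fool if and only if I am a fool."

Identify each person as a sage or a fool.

Consider Pia. Suppose Pia is a fool.
Then whichever role Noor has, Noor's statement has the wrong truth value — contradiction.
So Pia is a sage.
Consider Tom. Suppose Tom is a sage.
Then Pia's statement comes out false, contradicting Pia being a sage.
So Tom is a fool.
Consider Noor. Suppose Noor is a fool.
Then Tom's statement comes out true, contradicting Tom being a fool.
So Noor is a sage.

Pia: sage, Tom: fool, Noor: sage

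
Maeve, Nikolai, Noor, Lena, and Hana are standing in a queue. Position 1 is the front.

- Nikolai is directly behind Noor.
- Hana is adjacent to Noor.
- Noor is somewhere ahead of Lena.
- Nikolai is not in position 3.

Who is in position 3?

Noor

With clues 1–2, Lena and Maeve are ruled out for position 3.
With clues 1–3, Hana is ruled out for position 3.
With clues 1–4, Nikolai is ruled out for position 3.
So position 3 is Noor.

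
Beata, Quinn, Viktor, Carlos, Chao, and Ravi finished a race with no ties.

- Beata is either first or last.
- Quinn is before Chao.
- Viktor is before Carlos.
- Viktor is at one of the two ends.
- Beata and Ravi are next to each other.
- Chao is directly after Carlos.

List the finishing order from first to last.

Viktor, Quinn, Carlos, Chao, Ravi, Beata

From clue 1: Beata is in {1,6}.
From clues 1–4: Viktor → place 1, Beata → place 6.
From clues 1–5: Ravi → place 5.
From clues 1–6: Quinn → place 2, Carlos → place 3, Chao → place 4.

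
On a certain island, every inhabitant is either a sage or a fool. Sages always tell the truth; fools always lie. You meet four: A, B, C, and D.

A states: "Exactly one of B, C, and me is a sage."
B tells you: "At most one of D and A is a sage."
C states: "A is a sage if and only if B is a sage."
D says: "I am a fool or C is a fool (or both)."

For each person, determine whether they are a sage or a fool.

A: sage, B: fool, C: fool, D: sage

Consider A. Suppose A is a fool.
Then no assignment of the remaining roles makes every statement match its speaker's type — contradiction.
So A is a sage.
Consider B. Suppose B is a sage.
Then A's statement comes out false, contradicting A being a sage.
So B is a fool.
With that fixed, C's statement is false, so C is a fool.
With that fixed, D's statement is true, so D is a sage.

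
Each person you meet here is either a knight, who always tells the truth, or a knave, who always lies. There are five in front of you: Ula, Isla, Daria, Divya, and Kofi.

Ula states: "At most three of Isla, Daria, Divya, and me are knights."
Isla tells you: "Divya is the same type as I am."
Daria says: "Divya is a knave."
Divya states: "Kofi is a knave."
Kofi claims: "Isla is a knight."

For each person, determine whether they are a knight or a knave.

Ula: knight, Isla: knave, Daria: knave, Divya: knight, Kofi: knave

Consider Ula. Suppose Ula is a knave.
Then Ula's own statement would have to be false, but it can't be — contradiction.
So Ula is a knight.
Consider Isla. Suppose Isla is a knight.
Then no assignment of the remaining roles makes every statement match its speaker's type — contradiction.
So Isla is a knave.
With that fixed, Kofi's statement is false, so Kofi is a knave.
With that fixed, Divya's statement is true, so Divya is a knight.
With that fixed, Daria's statement is false, so Daria is a knave.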